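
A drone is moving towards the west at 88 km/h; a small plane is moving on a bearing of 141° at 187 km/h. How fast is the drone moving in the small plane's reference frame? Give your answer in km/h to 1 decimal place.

251.8 km/h

Taking east as x and north as y: drone velocity = (-88.000, 0.000) km/h; small plane velocity = (117.683, -145.326) km/h.
Velocity of drone relative to small plane = (-88.000, 0.000) − (117.683, -145.326) = (-205.683, 145.326) km/h.
Magnitude = |(-205.683, 145.326)| = 251.844 km/h.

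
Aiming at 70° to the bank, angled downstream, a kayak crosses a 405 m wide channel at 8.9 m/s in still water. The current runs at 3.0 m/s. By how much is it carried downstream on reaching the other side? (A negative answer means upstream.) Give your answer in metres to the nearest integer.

Perpendicular speed = 8.363 m/s; crossing time = 405 / 8.363 = 48.426 s.
Net downstream speed = 6.044 m/s.
Drift = 6.044 × 48.426 = 292.686 m (downstream).

293 m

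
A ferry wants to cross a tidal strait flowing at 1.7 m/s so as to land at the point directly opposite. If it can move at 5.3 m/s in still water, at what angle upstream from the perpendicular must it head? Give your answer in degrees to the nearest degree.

To cancel the current, the upstream component of the ferry's velocity must equal the flow: 5.3 sin θ = 1.7.
sin θ = 1.7 / 5.3 = 0.3208.
θ = arcsin(0.3208) = 18.709°.

19°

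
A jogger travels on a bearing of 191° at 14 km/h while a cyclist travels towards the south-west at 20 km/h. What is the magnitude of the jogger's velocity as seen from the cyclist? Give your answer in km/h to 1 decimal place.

11.5 km/h

Taking east as x and north as y: jogger velocity = (-2.671, -13.743) km/h; cyclist velocity = (-14.142, -14.142) km/h.
Velocity of jogger relative to cyclist = (-2.671, -13.743) − (-14.142, -14.142) = (11.471, 0.399) km/h.
Magnitude = |(11.471, 0.399)| = 11.478 km/h.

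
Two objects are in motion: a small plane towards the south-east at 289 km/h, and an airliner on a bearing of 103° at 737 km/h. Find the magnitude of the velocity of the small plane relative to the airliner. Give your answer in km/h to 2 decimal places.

Taking east as x and north as y: small plane velocity = (204.354, -204.354) km/h; airliner velocity = (718.111, -165.789) km/h.
Velocity of small plane relative to airliner = (204.354, -204.354) − (718.111, -165.789) = (-513.757, -38.565) km/h.
Magnitude = |(-513.757, -38.565)| = 515.202 km/h.

515.20 km/h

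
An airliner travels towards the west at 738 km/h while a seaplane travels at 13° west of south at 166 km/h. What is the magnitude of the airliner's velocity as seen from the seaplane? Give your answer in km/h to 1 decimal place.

Taking east as x and north as y: airliner velocity = (-738.000, 0.000) km/h; seaplane velocity = (-37.342, -161.745) km/h.
Velocity of airliner relative to seaplane = (-738.000, 0.000) − (-37.342, -161.745) = (-700.658, 161.745) km/h.
Magnitude = |(-700.658, 161.745)| = 719.085 km/h.

719.1 km/h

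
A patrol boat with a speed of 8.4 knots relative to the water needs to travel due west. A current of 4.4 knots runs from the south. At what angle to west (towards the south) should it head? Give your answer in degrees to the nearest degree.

32°

The current pushes perpendicular to the desired track; the heading must have a component into the current equal to 4.4 knots: 8.4 sin θ = 4.4.
sin θ = 0.5238, so θ = 31.588°.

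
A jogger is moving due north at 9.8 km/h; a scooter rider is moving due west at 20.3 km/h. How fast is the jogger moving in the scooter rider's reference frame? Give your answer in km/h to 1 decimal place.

Taking east as x and north as y: jogger velocity = (0.000, 9.800) km/h; scooter rider velocity = (-20.300, 0.000) km/h.
Velocity of jogger relative to scooter rider = (0.000, 9.800) − (-20.300, 0.000) = (20.300, 9.800) km/h.
Magnitude = |(20.300, 9.800)| = 22.542 km/h.

22.5 km/h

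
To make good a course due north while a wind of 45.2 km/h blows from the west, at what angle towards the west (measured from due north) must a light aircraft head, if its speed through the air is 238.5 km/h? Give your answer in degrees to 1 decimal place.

The wind pushes perpendicular to the desired track; the heading must have a component into the wind equal to 45.2 km/h: 238.5 sin θ = 45.2.
sin θ = 0.1895, so θ = 10.925°.

10.9°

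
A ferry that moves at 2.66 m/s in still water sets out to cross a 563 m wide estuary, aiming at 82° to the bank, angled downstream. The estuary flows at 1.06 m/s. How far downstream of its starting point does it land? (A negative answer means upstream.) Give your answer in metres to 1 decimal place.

Perpendicular speed = 2.634 m/s; crossing time = 563 / 2.634 = 213.734 s.
Net downstream speed = 1.430 m/s.
Drift = 1.430 × 213.734 = 305.683 m (downstream).

305.7 m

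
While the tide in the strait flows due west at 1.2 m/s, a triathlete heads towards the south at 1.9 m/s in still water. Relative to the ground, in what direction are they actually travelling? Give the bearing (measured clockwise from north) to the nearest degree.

212°

Taking east as x and north as y: velocity relative to the water = (0.000, -1.900) m/s; the water relative to ground = (-1.200, 0.000) m/s.
Velocity relative to ground = (0.000, -1.900) + (-1.200, 0.000) = (-1.200, -1.900) m/s.
Bearing = atan2(-1.20, -1.90) = 212.28° clockwise from north.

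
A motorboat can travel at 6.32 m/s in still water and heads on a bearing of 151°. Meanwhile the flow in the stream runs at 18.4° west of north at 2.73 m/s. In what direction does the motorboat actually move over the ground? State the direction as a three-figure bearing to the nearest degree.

Taking east as x and north as y: velocity relative to the water = (3.064, -5.528) m/s; the water relative to ground = (-0.862, 2.590) m/s.
Velocity relative to ground = (3.064, -5.528) + (-0.862, 2.590) = (2.202, -2.937) m/s.
Bearing = atan2(2.20, -2.94) = 143.14° clockwise from north.

143°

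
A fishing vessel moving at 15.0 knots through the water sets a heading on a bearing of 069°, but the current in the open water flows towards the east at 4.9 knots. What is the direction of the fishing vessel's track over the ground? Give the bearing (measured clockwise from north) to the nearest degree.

074°

Taking east as x and north as y: velocity relative to the water = (14.004, 5.376) knots; the water relative to ground = (4.900, 0.000) knots.
Velocity relative to ground = (14.004, 5.376) + (4.900, 0.000) = (18.904, 5.376) knots.
Bearing = atan2(18.90, 5.38) = 74.13° clockwise from north.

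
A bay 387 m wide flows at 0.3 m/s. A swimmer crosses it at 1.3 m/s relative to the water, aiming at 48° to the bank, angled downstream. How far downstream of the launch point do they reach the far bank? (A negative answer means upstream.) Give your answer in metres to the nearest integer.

469 m

Perpendicular speed = 0.966 m/s; crossing time = 387 / 0.966 = 400.585 s.
Net downstream speed = 1.170 m/s.
Drift = 1.170 × 400.585 = 468.632 m (downstream).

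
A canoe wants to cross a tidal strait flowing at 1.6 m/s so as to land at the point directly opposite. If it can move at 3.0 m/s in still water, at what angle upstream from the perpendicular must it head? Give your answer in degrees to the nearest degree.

32°

To cancel the current, the upstream component of the canoe's velocity must equal the flow: 3.0 sin θ = 1.6.
sin θ = 1.6 / 3.0 = 0.5333.
θ = arcsin(0.5333) = 32.231°.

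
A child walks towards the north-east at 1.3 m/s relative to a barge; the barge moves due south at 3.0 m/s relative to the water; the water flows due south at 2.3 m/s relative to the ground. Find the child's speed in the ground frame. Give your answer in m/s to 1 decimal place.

In east/north components (m/s): child relative to barge = (0.919, 0.919); barge relative to water = (0.000, -3.000); water relative to ground = (0.000, -2.300).
Sum = (0.919, -4.381) m/s.
Speed = |(0.919, -4.381)| = 4.476 m/s.

4.5 m/s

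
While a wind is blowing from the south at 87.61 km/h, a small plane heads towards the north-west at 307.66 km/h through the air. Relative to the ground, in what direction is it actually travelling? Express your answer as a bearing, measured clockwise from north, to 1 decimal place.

324.5°

Taking east as x and north as y: velocity relative to the air = (-217.548, 217.548) km/h; the air relative to ground = (0.000, 87.610) km/h.
Velocity relative to ground = (-217.548, 217.548) + (0.000, 87.610) = (-217.548, 305.158) km/h.
Bearing = atan2(-217.55, 305.16) = 324.51° clockwise from north.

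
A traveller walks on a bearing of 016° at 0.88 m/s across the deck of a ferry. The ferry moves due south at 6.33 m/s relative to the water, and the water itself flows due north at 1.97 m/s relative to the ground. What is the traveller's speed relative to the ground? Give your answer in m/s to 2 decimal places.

3.52 m/s

In east/north components (m/s): traveller relative to ferry = (0.243, 0.846); ferry relative to water = (0.000, -6.330); water relative to ground = (0.000, 1.970).
Sum = (0.243, -3.514) m/s.
Speed = |(0.243, -3.514)| = 3.522 m/s.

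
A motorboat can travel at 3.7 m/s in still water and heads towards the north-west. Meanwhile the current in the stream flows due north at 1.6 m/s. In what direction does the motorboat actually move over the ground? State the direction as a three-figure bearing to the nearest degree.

328°

Taking east as x and north as y: velocity relative to the water = (-2.616, 2.616) m/s; the water relative to ground = (0.000, 1.600) m/s.
Velocity relative to ground = (-2.616, 2.616) + (0.000, 1.600) = (-2.616, 4.216) m/s.
Bearing = atan2(-2.62, 4.22) = 328.18° clockwise from north.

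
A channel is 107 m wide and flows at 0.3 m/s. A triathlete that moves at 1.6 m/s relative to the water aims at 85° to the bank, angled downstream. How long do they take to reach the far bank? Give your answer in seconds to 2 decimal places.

The component of the triathlete's velocity perpendicular to the bank is 1.6 × sin 85° = 1.594 m/s.
The current is parallel to the bank, so it does not affect the crossing time.
Time = 107 / 1.594 = 67.130 s.

67.13 s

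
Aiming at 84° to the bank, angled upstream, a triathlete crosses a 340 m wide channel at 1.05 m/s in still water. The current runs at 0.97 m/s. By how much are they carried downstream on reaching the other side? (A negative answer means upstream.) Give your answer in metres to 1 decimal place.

Perpendicular speed = 1.044 m/s; crossing time = 340 / 1.044 = 325.593 s.
Net downstream speed = 0.860 m/s.
Drift = 0.860 × 325.593 = 280.090 m (downstream).

280.1 m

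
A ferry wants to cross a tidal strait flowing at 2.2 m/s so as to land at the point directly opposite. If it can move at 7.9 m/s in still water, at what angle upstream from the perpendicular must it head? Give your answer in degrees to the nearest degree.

16°

To cancel the current, the upstream component of the ferry's velocity must equal the flow: 7.9 sin θ = 2.2.
sin θ = 2.2 / 7.9 = 0.2785.
θ = arcsin(0.2785) = 16.170°.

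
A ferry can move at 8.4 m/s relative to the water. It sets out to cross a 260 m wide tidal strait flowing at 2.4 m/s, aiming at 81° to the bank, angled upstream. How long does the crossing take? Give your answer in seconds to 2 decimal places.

31.34 s

The component of the ferry's velocity perpendicular to the bank is 8.4 × sin 81° = 8.297 m/s.
The current is parallel to the bank, so it does not affect the crossing time.
Time = 260 / 8.297 = 31.338 s.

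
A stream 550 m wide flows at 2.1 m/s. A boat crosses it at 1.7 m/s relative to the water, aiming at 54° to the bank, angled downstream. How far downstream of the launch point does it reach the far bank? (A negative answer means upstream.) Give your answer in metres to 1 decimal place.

Perpendicular speed = 1.375 m/s; crossing time = 550 / 1.375 = 399.904 s.
Net downstream speed = 3.099 m/s.
Drift = 3.099 × 399.904 = 1239.398 m (downstream).

1239.4 m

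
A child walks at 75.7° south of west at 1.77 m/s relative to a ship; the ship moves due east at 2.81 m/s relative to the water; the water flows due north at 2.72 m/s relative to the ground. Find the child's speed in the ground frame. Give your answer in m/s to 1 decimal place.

2.6 m/s

In east/north components (m/s): child relative to ship = (-0.437, -1.715); ship relative to water = (2.810, 0.000); water relative to ground = (0.000, 2.720).
Sum = (2.373, 1.005) m/s.
Speed = |(2.373, 1.005)| = 2.577 m/s.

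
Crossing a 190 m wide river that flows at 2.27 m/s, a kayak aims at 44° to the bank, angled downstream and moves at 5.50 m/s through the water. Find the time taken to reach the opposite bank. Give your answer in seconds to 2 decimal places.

The component of the kayak's velocity perpendicular to the bank is 5.50 × sin 44° = 3.821 m/s.
Only the cross-stream component determines the crossing time; the current contributes nothing perpendicular to the bank.
Time = 190 / 3.821 = 49.730 s.

49.73 s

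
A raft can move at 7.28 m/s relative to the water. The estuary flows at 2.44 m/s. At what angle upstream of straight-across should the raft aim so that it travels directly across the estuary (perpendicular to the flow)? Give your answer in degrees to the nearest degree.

20°

To cancel the current, the upstream component of the raft's velocity must equal the flow: 7.28 sin θ = 2.44.
sin θ = 2.44 / 7.28 = 0.3352.
θ = arcsin(0.3352) = 19.583°.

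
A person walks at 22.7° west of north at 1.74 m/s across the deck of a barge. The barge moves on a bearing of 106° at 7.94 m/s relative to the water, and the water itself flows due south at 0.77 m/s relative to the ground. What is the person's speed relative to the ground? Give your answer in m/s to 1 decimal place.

In east/north components (m/s): person relative to barge = (-0.671, 1.605); barge relative to water = (7.632, -2.189); water relative to ground = (0.000, -0.770).
Sum = (6.961, -1.353) m/s.
Speed = |(6.961, -1.353)| = 7.091 m/s.

7.1 m/s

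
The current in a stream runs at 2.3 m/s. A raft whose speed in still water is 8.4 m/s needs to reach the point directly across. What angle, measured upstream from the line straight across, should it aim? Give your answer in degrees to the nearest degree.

16°

To cancel the current, the upstream component of the raft's velocity must equal the flow: 8.4 sin θ = 2.3.
sin θ = 2.3 / 8.4 = 0.2738.
θ = arcsin(0.2738) = 15.891°.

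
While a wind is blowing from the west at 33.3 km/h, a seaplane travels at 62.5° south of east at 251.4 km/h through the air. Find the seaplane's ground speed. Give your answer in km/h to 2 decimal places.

268.41 km/h

Taking east as x and north as y: velocity relative to the air = (116.084, -222.995) km/h; the air relative to ground = (33.300, 0.000) km/h.
Velocity relative to ground = (116.084, -222.995) + (33.300, 0.000) = (149.384, -222.995) km/h.
Speed = |(149.384, -222.995)| = 268.406 km/h.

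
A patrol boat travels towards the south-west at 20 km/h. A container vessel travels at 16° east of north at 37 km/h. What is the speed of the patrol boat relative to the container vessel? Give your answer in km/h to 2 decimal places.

55.35 km/h

Taking east as x and north as y: patrol boat velocity = (-14.142, -14.142) km/h; container vessel velocity = (10.199, 35.567) km/h.
Velocity of patrol boat relative to container vessel = (-14.142, -14.142) − (10.199, 35.567) = (-24.341, -49.709) km/h.
Magnitude = |(-24.341, -49.709)| = 55.348 km/h.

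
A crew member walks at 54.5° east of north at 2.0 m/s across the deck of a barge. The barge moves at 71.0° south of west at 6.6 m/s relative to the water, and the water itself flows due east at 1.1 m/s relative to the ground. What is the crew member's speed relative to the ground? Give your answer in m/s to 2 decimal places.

In east/north components (m/s): crew member relative to barge = (1.628, 1.161); barge relative to water = (-2.149, -6.240); water relative to ground = (1.100, 0.000).
Sum = (0.579, -5.079) m/s.
Speed = |(0.579, -5.079)| = 5.112 m/s.

5.11 m/s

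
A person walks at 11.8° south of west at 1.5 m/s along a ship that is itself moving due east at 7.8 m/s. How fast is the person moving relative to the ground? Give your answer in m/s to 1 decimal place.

Taking east as x and north as y: ship velocity = (7.800, 0.000) m/s; person velocity relative to ship = (-1.468, -0.307) m/s.
Velocity relative to ground = (7.800, 0.000) + (-1.468, -0.307) = (6.332, -0.307) m/s.
Speed = |(6.332, -0.307)| = 6.339 m/s.

6.3 m/s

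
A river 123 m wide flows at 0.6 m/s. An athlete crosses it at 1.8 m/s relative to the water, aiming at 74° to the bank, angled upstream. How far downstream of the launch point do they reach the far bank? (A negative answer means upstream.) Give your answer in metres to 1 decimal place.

7.4 m

Perpendicular speed = 1.730 m/s; crossing time = 123 / 1.730 = 71.087 s.
Net downstream speed = 0.104 m/s.
Drift = 0.104 × 71.087 = 7.383 m (downstream).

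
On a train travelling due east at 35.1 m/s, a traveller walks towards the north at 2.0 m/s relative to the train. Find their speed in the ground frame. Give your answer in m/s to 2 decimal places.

35.16 m/s

Taking east as x and north as y: train velocity = (35.100, 0.000) m/s; traveller velocity relative to train = (0.000, 2.000) m/s.
Velocity relative to ground = (35.100, 0.000) + (0.000, 2.000) = (35.100, 2.000) m/s.
Speed = |(35.100, 2.000)| = 35.157 m/s.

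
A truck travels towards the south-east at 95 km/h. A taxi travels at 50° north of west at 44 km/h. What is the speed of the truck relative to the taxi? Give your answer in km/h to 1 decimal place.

138.9 km/h

Taking east as x and north as y: truck velocity = (67.175, -67.175) km/h; taxi velocity = (-28.283, 33.706) km/h.
Velocity of truck relative to taxi = (67.175, -67.175) − (-28.283, 33.706) = (95.458, -100.881) km/h.
Magnitude = |(95.458, -100.881)| = 138.886 km/h.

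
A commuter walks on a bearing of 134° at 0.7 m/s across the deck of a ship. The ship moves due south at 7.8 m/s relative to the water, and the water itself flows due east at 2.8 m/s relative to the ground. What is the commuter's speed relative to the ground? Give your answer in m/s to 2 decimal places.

8.92 m/s

In east/north components (m/s): commuter relative to ship = (0.504, -0.486); ship relative to water = (0.000, -7.800); water relative to ground = (2.800, 0.000).
Sum = (3.304, -8.286) m/s.
Speed = |(3.304, -8.286)| = 8.921 m/s.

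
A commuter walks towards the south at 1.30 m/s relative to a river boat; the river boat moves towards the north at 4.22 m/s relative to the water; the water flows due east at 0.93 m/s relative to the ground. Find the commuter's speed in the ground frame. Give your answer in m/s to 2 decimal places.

In east/north components (m/s): commuter relative to river boat = (0.000, -1.300); river boat relative to water = (0.000, 4.220); water relative to ground = (0.930, 0.000).
Sum = (0.930, 2.920) m/s.
Speed = |(0.930, 2.920)| = 3.065 m/s.

3.06 m/s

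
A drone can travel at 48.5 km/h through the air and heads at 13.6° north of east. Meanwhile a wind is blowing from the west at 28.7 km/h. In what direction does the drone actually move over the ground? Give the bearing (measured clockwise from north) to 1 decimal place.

Taking east as x and north as y: velocity relative to the air = (47.140, 11.404) km/h; the air relative to ground = (28.700, 0.000) km/h.
Velocity relative to ground = (47.140, 11.404) + (28.700, 0.000) = (75.840, 11.404) km/h.
Bearing = atan2(75.84, 11.40) = 81.45° clockwise from north.

081.4°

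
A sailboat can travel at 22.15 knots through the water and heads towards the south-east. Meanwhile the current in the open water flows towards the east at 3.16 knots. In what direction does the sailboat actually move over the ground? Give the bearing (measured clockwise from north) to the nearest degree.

Taking east as x and north as y: velocity relative to the water = (15.662, -15.662) knots; the water relative to ground = (3.160, 0.000) knots.
Velocity relative to ground = (15.662, -15.662) + (3.160, 0.000) = (18.822, -15.662) knots.
Bearing = atan2(18.82, -15.66) = 129.76° clockwise from north.

130°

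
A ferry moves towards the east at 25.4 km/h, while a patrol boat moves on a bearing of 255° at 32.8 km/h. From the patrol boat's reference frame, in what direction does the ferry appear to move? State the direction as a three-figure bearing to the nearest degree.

082°

Taking east as x and north as y: ferry velocity = (25.400, 0.000) km/h; patrol boat velocity = (-31.682, -8.489) km/h.
Velocity of ferry relative to patrol boat = (25.400, 0.000) − (-31.682, -8.489) = (57.082, 8.489) km/h.
Bearing = atan2(57.08, 8.49) = 81.54° clockwise from north.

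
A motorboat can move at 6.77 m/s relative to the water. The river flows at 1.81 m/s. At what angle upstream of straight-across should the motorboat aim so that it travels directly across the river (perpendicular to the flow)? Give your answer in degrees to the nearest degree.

To cancel the current, the upstream component of the motorboat's velocity must equal the flow: 6.77 sin θ = 1.81.
sin θ = 1.81 / 6.77 = 0.2674.
θ = arcsin(0.2674) = 15.507°.

16°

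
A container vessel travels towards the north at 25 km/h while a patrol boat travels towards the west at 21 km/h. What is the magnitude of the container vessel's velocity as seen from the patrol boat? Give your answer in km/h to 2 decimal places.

32.65 km/h

Taking east as x and north as y: container vessel velocity = (0.000, 25.000) km/h; patrol boat velocity = (-21.000, 0.000) km/h.
Velocity of container vessel relative to patrol boat = (0.000, 25.000) − (-21.000, 0.000) = (21.000, 25.000) km/h.
Magnitude = |(21.000, 25.000)| = 32.650 km/h.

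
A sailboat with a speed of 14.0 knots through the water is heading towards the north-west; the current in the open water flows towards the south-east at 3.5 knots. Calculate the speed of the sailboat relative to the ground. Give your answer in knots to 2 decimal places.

10.50 knots

Taking east as x and north as y: velocity relative to the water = (-9.899, 9.899) knots; the water relative to ground = (2.475, -2.475) knots.
Velocity relative to ground = (-9.899, 9.899) + (2.475, -2.475) = (-7.425, 7.425) knots.
Speed = |(-7.425, 7.425)| = 10.500 knots.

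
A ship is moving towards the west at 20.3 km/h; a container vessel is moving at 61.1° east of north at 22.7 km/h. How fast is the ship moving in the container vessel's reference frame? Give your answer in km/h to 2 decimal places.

Taking east as x and north as y: ship velocity = (-20.300, 0.000) km/h; container vessel velocity = (19.873, 10.971) km/h.
Velocity of ship relative to container vessel = (-20.300, 0.000) − (19.873, 10.971) = (-40.173, -10.971) km/h.
Magnitude = |(-40.173, -10.971)| = 41.644 km/h.

41.64 km/h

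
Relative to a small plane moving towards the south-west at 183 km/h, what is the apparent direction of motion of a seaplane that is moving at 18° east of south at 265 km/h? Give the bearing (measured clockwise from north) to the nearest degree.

120°

Taking east as x and north as y: seaplane velocity = (81.890, -252.030) km/h; small plane velocity = (-129.401, -129.401) km/h.
Velocity of seaplane relative to small plane = (81.890, -252.030) − (-129.401, -129.401) = (211.290, -122.629) km/h.
Bearing = atan2(211.29, -122.63) = 120.13° clockwise from north.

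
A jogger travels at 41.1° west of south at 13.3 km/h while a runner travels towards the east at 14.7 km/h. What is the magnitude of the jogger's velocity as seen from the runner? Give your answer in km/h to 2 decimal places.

25.50 km/h

Taking east as x and north as y: jogger velocity = (-8.743, -10.022) km/h; runner velocity = (14.700, 0.000) km/h.
Velocity of jogger relative to runner = (-8.743, -10.022) − (14.700, 0.000) = (-23.443, -10.022) km/h.
Magnitude = |(-23.443, -10.022)| = 25.496 km/h.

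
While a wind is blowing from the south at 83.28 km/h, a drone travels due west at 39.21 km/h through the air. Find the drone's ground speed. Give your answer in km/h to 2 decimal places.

Taking east as x and north as y: velocity relative to the air = (-39.210, 0.000) km/h; the air relative to ground = (0.000, 83.280) km/h.
Velocity relative to ground = (-39.210, 0.000) + (0.000, 83.280) = (-39.210, 83.280) km/h.
Speed = |(-39.210, 83.280)| = 92.049 km/h.

92.05 km/h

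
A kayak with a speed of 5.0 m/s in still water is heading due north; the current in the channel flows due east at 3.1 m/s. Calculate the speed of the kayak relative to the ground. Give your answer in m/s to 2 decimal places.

Taking east as x and north as y: velocity relative to the water = (0.000, 5.000) m/s; the water relative to ground = (3.100, 0.000) m/s.
Velocity relative to ground = (0.000, 5.000) + (3.100, 0.000) = (3.100, 5.000) m/s.
Speed = |(3.100, 5.000)| = 5.883 m/s.

5.88 m/s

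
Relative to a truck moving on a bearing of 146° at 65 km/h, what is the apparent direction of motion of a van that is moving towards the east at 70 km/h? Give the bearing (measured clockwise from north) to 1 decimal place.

032.0°

Taking east as x and north as y: van velocity = (70.000, 0.000) km/h; truck velocity = (36.348, -53.887) km/h.
Velocity of van relative to truck = (70.000, 0.000) − (36.348, -53.887) = (33.652, 53.887) km/h.
Bearing = atan2(33.65, 53.89) = 31.98° clockwise from north.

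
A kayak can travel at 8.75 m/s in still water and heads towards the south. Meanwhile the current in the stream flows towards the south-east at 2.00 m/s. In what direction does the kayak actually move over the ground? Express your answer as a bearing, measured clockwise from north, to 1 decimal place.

Taking east as x and north as y: velocity relative to the water = (0.000, -8.750) m/s; the water relative to ground = (1.414, -1.414) m/s.
Velocity relative to ground = (0.000, -8.750) + (1.414, -1.414) = (1.414, -10.164) m/s.
Bearing = atan2(1.41, -10.16) = 172.08° clockwise from north.

172.1°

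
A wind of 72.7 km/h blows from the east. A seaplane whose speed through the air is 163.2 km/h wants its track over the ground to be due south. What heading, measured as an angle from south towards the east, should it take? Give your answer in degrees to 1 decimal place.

26.5°

The wind pushes perpendicular to the desired track; the heading must have a component into the wind equal to 72.7 km/h: 163.2 sin θ = 72.7.
sin θ = 0.4455, so θ = 26.453°.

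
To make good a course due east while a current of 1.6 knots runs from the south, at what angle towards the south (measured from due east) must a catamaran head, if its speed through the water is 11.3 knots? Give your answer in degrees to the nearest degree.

8°

The current pushes perpendicular to the desired track; the heading must have a component into the current equal to 1.6 knots: 11.3 sin θ = 1.6.
sin θ = 0.1416, so θ = 8.140°.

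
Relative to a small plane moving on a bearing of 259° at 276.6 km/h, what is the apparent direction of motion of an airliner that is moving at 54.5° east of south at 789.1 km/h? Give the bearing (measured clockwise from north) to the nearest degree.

Taking east as x and north as y: airliner velocity = (642.419, -458.233) km/h; small plane velocity = (-271.518, -52.778) km/h.
Velocity of airliner relative to small plane = (642.419, -458.233) − (-271.518, -52.778) = (913.937, -405.455) km/h.
Bearing = atan2(913.94, -405.45) = 113.92° clockwise from north.

114°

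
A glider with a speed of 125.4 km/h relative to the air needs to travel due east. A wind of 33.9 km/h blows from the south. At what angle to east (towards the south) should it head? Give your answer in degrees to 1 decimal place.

The wind pushes perpendicular to the desired track; the heading must have a component into the wind equal to 33.9 km/h: 125.4 sin θ = 33.9.
sin θ = 0.2703, so θ = 15.684°.

15.7°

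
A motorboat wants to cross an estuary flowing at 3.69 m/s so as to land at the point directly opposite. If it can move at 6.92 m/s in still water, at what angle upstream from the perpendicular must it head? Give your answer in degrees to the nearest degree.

32°

To cancel the current, the upstream component of the motorboat's velocity must equal the flow: 6.92 sin θ = 3.69.
sin θ = 3.69 / 6.92 = 0.5332.
θ = arcsin(0.5332) = 32.224°.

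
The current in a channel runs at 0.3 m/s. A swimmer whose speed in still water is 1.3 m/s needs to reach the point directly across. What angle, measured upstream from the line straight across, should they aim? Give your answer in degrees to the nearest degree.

To cancel the current, the upstream component of the swimmer's velocity must equal the flow: 1.3 sin θ = 0.3.
sin θ = 0.3 / 1.3 = 0.2308.
θ = arcsin(0.2308) = 13.342°.

13°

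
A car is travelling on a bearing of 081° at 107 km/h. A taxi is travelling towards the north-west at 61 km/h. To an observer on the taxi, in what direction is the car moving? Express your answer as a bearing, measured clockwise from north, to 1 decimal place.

100.1°

Taking east as x and north as y: car velocity = (105.683, 16.738) km/h; taxi velocity = (-43.134, 43.134) km/h.
Velocity of car relative to taxi = (105.683, 16.738) − (-43.134, 43.134) = (148.816, -26.395) km/h.
Bearing = atan2(148.82, -26.40) = 100.06° clockwise from north.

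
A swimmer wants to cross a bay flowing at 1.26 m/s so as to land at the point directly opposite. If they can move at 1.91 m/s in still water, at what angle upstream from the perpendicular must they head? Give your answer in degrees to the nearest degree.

To cancel the current, the upstream component of the swimmer's velocity must equal the flow: 1.91 sin θ = 1.26.
sin θ = 1.26 / 1.91 = 0.6597.
θ = arcsin(0.6597) = 41.276°.

41°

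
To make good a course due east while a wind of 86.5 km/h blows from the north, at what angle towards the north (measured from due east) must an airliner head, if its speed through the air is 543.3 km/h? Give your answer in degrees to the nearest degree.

The wind pushes perpendicular to the desired track; the heading must have a component into the wind equal to 86.5 km/h: 543.3 sin θ = 86.5.
sin θ = 0.1592, so θ = 9.161°.

9°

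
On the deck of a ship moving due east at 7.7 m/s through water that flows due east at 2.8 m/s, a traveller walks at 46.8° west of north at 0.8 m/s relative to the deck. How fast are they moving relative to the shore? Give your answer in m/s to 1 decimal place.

9.9 m/s

In east/north components (m/s): traveller relative to ship = (-0.583, 0.548); ship relative to water = (7.700, 0.000); water relative to ground = (2.800, 0.000).
Sum = (9.917, 0.548) m/s.
Speed = |(9.917, 0.548)| = 9.932 m/s.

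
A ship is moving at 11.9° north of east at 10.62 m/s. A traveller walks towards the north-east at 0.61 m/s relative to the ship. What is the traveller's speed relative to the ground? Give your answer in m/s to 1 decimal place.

Taking east as x and north as y: ship velocity = (10.392, 2.190) m/s; traveller velocity relative to ship = (0.431, 0.431) m/s.
Velocity relative to ground = (10.392, 2.190) + (0.431, 0.431) = (10.823, 2.621) m/s.
Speed = |(10.823, 2.621)| = 11.136 m/s.

11.1 m/s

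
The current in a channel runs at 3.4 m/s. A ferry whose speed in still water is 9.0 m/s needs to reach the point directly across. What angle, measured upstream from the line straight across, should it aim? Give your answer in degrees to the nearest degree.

22°

To cancel the current, the upstream component of the ferry's velocity must equal the flow: 9.0 sin θ = 3.4.
sin θ = 3.4 / 9.0 = 0.3778.
θ = arcsin(0.3778) = 22.196°.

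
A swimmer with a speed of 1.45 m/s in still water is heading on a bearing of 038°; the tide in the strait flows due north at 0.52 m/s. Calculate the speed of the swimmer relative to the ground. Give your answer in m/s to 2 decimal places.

1.89 m/s

Taking east as x and north as y: velocity relative to the water = (0.893, 1.143) m/s; the water relative to ground = (0.000, 0.520) m/s.
Velocity relative to ground = (0.893, 1.143) + (0.000, 0.520) = (0.893, 1.663) m/s.
Speed = |(0.893, 1.663)| = 1.887 m/s.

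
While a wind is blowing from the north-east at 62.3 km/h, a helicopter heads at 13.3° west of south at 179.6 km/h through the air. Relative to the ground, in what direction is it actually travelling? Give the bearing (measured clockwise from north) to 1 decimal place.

Taking east as x and north as y: velocity relative to the air = (-41.317, -174.783) km/h; the air relative to ground = (-44.053, -44.053) km/h.
Velocity relative to ground = (-41.317, -174.783) + (-44.053, -44.053) = (-85.370, -218.836) km/h.
Bearing = atan2(-85.37, -218.84) = 201.31° clockwise from north.

201.3°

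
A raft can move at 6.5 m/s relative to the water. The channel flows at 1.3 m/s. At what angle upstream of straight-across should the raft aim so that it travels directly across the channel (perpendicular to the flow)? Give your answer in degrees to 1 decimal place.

To cancel the current, the upstream component of the raft's velocity must equal the flow: 6.5 sin θ = 1.3.
sin θ = 1.3 / 6.5 = 0.2000.
θ = arcsin(0.2000) = 11.537°.

11.5°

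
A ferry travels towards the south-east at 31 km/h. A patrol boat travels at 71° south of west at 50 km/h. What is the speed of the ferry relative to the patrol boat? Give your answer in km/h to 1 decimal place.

45.8 km/h

Taking east as x and north as y: ferry velocity = (21.920, -21.920) km/h; patrol boat velocity = (-16.278, -47.276) km/h.
Velocity of ferry relative to patrol boat = (21.920, -21.920) − (-16.278, -47.276) = (38.199, 25.356) km/h.
Magnitude = |(38.199, 25.356)| = 45.848 km/h.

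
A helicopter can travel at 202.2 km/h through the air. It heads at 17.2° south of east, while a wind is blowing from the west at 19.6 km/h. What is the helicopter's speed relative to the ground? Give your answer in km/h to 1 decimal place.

221.0 km/h

Taking east as x and north as y: velocity relative to the air = (193.157, -59.792) km/h; the air relative to ground = (19.600, 0.000) km/h.
Velocity relative to ground = (193.157, -59.792) + (19.600, 0.000) = (212.757, -59.792) km/h.
Speed = |(212.757, -59.792)| = 220.999 km/h.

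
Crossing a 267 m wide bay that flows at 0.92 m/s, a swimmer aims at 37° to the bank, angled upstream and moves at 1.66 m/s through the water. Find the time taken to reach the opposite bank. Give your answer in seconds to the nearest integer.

The component of the swimmer's velocity perpendicular to the bank is 1.66 × sin 37° = 0.999 m/s.
The flow acts along the bank and has no component across it.
Time = 267 / 0.999 = 267.264 s.

267 s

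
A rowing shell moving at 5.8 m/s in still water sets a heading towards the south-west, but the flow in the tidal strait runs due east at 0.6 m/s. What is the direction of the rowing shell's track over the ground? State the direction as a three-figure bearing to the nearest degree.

220°

Taking east as x and north as y: velocity relative to the water = (-4.101, -4.101) m/s; the water relative to ground = (0.600, 0.000) m/s.
Velocity relative to ground = (-4.101, -4.101) + (0.600, 0.000) = (-3.501, -4.101) m/s.
Bearing = atan2(-3.50, -4.10) = 220.49° clockwise from north.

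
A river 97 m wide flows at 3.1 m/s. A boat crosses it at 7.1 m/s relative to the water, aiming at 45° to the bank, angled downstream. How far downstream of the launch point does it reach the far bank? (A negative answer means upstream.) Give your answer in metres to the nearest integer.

157 m

Perpendicular speed = 5.020 m/s; crossing time = 97 / 5.020 = 19.321 s.
Net downstream speed = 8.120 m/s.
Drift = 8.120 × 19.321 = 156.895 m (downstream).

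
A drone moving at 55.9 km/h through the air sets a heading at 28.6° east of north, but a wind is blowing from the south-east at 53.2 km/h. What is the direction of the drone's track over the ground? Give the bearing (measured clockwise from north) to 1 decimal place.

Taking east as x and north as y: velocity relative to the air = (26.759, 49.079) km/h; the air relative to ground = (-37.618, 37.618) km/h.
Velocity relative to ground = (26.759, 49.079) + (-37.618, 37.618) = (-10.859, 86.697) km/h.
Bearing = atan2(-10.86, 86.70) = 352.86° clockwise from north.

352.9°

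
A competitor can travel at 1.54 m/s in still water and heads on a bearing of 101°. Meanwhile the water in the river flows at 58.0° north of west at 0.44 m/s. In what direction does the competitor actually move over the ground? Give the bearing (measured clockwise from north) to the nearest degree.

Taking east as x and north as y: velocity relative to the water = (1.512, -0.294) m/s; the water relative to ground = (-0.233, 0.373) m/s.
Velocity relative to ground = (1.512, -0.294) + (-0.233, 0.373) = (1.279, 0.079) m/s.
Bearing = atan2(1.28, 0.08) = 86.45° clockwise from north.

086°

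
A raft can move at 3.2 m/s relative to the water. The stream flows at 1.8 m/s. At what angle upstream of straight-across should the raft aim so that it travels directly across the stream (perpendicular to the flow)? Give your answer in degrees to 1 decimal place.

34.2°

To cancel the current, the upstream component of the raft's velocity must equal the flow: 3.2 sin θ = 1.8.
sin θ = 1.8 / 3.2 = 0.5625.
θ = arcsin(0.5625) = 34.229°.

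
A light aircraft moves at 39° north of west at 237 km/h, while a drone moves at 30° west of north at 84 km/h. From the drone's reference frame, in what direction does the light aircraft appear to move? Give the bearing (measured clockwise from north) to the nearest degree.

298°

Taking east as x and north as y: light aircraft velocity = (-184.184, 149.149) km/h; drone velocity = (-42.000, 72.746) km/h.
Velocity of light aircraft relative to drone = (-184.184, 149.149) − (-42.000, 72.746) = (-142.184, 76.403) km/h.
Bearing = atan2(-142.18, 76.40) = 298.25° clockwise from north.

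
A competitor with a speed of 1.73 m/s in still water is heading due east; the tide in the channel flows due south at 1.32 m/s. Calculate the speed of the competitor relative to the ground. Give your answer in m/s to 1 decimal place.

Taking east as x and north as y: velocity relative to the water = (1.730, 0.000) m/s; the water relative to ground = (0.000, -1.320) m/s.
Velocity relative to ground = (1.730, 0.000) + (0.000, -1.320) = (1.730, -1.320) m/s.
Speed = |(1.730, -1.320)| = 2.176 m/s.

2.2 m/s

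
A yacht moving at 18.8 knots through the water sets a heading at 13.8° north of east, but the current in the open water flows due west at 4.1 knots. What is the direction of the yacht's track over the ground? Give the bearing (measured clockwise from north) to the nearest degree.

Taking east as x and north as y: velocity relative to the water = (18.257, 4.484) knots; the water relative to ground = (-4.100, 0.000) knots.
Velocity relative to ground = (18.257, 4.484) + (-4.100, 0.000) = (14.157, 4.484) knots.
Bearing = atan2(14.16, 4.48) = 72.42° clockwise from north.

072°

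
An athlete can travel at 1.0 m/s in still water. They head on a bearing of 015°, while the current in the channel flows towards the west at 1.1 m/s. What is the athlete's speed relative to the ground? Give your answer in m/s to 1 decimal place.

1.3 m/s

Taking east as x and north as y: velocity relative to the water = (0.259, 0.966) m/s; the water relative to ground = (-1.100, 0.000) m/s.
Velocity relative to ground = (0.259, 0.966) + (-1.100, 0.000) = (-0.841, 0.966) m/s.
Speed = |(-0.841, 0.966)| = 1.281 m/s.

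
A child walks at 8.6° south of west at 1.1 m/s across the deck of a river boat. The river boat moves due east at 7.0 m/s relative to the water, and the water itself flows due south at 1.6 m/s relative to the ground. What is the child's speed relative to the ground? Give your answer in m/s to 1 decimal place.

6.2 m/s

In east/north components (m/s): child relative to river boat = (-1.088, -0.164); river boat relative to water = (7.000, 0.000); water relative to ground = (0.000, -1.600).
Sum = (5.912, -1.764) m/s.
Speed = |(5.912, -1.764)| = 6.170 m/s.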